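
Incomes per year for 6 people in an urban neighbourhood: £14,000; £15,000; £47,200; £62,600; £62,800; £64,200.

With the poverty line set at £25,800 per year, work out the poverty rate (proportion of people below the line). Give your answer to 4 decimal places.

2 of the 6 people have income below £25,800.
H = 2/6 = 0.3333.

0.3333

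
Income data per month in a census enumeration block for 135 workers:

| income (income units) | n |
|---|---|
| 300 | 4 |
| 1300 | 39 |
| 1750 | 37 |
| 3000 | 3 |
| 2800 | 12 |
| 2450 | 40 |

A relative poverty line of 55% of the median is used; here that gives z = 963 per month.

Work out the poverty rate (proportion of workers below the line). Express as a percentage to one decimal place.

4 of the 135 workers have income below 963.
H = 4/135 = 3.0%.

3.0%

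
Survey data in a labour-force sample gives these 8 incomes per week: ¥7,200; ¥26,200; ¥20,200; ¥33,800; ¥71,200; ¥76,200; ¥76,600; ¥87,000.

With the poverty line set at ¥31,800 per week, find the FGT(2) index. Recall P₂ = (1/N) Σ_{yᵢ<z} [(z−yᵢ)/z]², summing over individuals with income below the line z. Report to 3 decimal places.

0.095

Below z: ¥7,200, ¥20,200, ¥26,200 (q = 3 of N = 8).
Shortfall ratios: (31800−7200)/31800 = 0.7736; (31800−20200)/31800 = 0.3648; (31800−26200)/31800 = 0.1761.
Squared: 0.5984; 0.1331; 0.0310.
Sum = 0.762509; P₂ = 0.762509 / 8 = 0.095.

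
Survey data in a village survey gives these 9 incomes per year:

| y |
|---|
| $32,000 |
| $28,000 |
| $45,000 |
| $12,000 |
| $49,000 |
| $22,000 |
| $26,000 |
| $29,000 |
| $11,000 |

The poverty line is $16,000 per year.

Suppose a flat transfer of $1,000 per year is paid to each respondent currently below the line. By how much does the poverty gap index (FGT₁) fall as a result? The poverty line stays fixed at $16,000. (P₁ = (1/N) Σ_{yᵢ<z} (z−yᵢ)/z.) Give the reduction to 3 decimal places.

0.014

Before: below the line — $11,000, $12,000; poverty gap index (FGT₁) = 0.06250.
After the $1,000 transfer: below the line — $12,000, $13,000; poverty gap index (FGT₁) = 0.04861.
Reduction = 0.06250 − 0.04861 = 0.014.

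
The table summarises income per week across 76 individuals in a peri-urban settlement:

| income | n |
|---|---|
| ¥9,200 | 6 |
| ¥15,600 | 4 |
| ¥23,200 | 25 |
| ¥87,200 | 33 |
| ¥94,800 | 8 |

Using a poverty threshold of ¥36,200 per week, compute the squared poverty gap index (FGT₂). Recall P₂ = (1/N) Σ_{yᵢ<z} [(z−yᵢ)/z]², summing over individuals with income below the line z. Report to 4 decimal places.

0.1034

Incomes under z: 6×¥9,200, 4×¥15,600, 25×¥23,200 (q = 35 of N = 76).
Shortfall ratios: (36200−9200)/36200 = 0.7459 (×6); (36200−15600)/36200 = 0.5691 (×4); (36200−23200)/36200 = 0.3591 (×25).
Squared: 0.5563 (×6); 0.3238 (×4); 0.1290 (×25).
Sum = 7.857239; P₂ = 7.857239 / 76 = 0.1034.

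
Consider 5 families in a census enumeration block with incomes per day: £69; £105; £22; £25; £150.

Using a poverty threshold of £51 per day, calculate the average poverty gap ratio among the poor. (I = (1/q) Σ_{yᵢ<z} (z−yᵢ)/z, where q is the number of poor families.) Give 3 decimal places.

Poor units: £22, £25 (q = 2 of N = 5).
Relative gaps: 0.5686, 0.5098; sum = 1.078431.
I averages over the q = 2 poor units only: 1.078431 / 2 = 0.539.

0.539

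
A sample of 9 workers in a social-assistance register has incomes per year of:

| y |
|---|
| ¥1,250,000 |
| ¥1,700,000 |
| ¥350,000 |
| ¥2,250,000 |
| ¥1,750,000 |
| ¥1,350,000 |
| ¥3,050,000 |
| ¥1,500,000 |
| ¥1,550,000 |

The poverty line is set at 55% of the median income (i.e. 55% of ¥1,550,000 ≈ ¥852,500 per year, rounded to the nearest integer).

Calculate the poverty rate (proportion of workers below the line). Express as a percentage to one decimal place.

11.1%

1 of the 9 workers have income below ¥852,500.
H = 1/9 = 11.1%.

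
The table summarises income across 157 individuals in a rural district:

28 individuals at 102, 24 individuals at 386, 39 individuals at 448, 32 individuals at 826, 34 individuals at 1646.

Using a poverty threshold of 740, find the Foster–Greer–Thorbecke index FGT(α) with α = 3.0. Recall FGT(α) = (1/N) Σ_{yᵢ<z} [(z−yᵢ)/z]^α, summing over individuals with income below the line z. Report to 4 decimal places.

0.1463

Below z: 28×102, 24×386, 39×448 (q = 91 of N = 157).
Gap ratios (z−y)/z: (740−102)/740 = 0.8622 (×28); (740−386)/740 = 0.4784 (×24); (740−448)/740 = 0.3946 (×39).
Raised to α = 3.0: 0.64087 (×28); 0.10947 (×24); 0.06144 (×39).
Sum = 22.967803; FGT(3.0) = 22.967803 / 157 = 0.1463.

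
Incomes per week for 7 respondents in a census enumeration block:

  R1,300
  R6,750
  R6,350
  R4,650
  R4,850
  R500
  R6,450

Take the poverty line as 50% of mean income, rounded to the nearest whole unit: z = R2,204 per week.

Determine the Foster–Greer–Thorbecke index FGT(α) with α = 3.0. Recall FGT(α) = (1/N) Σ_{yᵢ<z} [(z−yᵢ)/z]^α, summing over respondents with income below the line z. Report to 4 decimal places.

0.0759

Incomes under z: R500, R1,300 (q = 2 of N = 7).
Normalized shortfalls: (2204−500)/2204 = 0.7731; (2204−1300)/2204 = 0.4102.
Raised to α = 3.0: 0.46214; 0.06900.
Sum = 0.531144; FGT(3.0) = 0.531144 / 7 = 0.0759.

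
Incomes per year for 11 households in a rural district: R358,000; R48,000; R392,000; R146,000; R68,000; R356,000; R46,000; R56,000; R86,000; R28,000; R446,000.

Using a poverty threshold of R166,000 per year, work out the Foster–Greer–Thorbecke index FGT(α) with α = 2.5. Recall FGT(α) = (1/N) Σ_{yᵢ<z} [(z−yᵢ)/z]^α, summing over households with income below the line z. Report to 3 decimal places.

Poor units: R28,000, R46,000, R48,000, R56,000, R68,000, R86,000, R146,000 (q = 7 of N = 11).
Normalized shortfalls: (166000−28000)/166000 = 0.8313; (166000−46000)/166000 = 0.7229; (166000−48000)/166000 = 0.7108; (166000−56000)/166000 = 0.6627; (166000−68000)/166000 = 0.5904; (166000−86000)/166000 = 0.4819; (166000−146000)/166000 = 0.1205.
Raised to α = 2.5: 0.63013; 0.44431; 0.42602; 0.35745; 0.26779; 0.16123; 0.00504.
Sum = 2.291967; FGT(2.5) = 2.291967 / 11 = 0.208.

0.208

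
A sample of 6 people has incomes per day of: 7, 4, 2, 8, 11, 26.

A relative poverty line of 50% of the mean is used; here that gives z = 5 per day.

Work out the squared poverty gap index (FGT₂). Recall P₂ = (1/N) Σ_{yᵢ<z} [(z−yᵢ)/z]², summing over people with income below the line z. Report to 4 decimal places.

0.0667

Incomes under z: 2, 4 (q = 2 of N = 6).
Normalized shortfalls: (5−2)/5 = 0.6000; (5−4)/5 = 0.2000.
Squared: 0.3600; 0.0400.
Sum = 0.400000; P₂ = 0.400000 / 6 = 0.0667.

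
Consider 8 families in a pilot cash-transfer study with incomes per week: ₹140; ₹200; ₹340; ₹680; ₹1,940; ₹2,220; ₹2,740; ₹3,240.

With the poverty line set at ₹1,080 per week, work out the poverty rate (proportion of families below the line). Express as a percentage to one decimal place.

50.0%

4 of the 8 families have income below ₹1,080.
H = 4/8 = 50.0%.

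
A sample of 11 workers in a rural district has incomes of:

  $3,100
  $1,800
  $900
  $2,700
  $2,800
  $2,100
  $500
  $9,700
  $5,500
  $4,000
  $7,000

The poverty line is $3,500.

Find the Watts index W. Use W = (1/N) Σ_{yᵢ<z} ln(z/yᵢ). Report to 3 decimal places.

0.462

Below the line: $500, $900, $1,800, $2,100, $2,700, $2,800, $3,100 (q = 7 of N = 11).
Log shortfalls: ln(3500/500) = 1.9459; ln(3500/900) = 1.3581; ln(3500/1800) = 0.6650; ln(3500/2100) = 0.5108; ln(3500/2700) = 0.2595; ln(3500/2800) = 0.2231; ln(3500/3100) = 0.1214.
W = 5.083851 / 11 = 0.462.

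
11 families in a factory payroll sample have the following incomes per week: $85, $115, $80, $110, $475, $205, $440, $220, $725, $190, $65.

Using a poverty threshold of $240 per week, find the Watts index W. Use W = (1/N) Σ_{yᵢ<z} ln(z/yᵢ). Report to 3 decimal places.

0.494

Incomes under z: $65, $80, $85, $110, $115, $190, $205, $220 (q = 8 of N = 11).
ln(z/y) terms: ln(240/65) = 1.3063; ln(240/80) = 1.0986; ln(240/85) = 1.0380; ln(240/110) = 0.7802; ln(240/115) = 0.7357; ln(240/190) = 0.2336; ln(240/205) = 0.1576; ln(240/220) = 0.0870.
W = 5.436972 / 11 = 0.494.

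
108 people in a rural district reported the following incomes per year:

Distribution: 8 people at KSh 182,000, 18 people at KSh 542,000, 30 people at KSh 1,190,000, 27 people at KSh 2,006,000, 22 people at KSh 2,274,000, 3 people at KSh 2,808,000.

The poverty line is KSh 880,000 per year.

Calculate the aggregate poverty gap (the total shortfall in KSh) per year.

Incomes under z: 8×KSh 182,000, 18×KSh 542,000 (q = 26 of N = 108).
Individual gaps: 8×(880000−182000) = 5584000; 18×(880000−542000) = 6084000.
Aggregate gap = KSh 11,668,000.

KSh 11,668,000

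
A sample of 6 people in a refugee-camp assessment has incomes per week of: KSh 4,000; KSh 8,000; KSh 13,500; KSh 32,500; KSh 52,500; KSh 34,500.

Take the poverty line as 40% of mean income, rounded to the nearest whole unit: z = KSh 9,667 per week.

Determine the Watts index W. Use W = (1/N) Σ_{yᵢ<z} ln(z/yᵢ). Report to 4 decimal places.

0.1786

Incomes under z: KSh 4,000, KSh 8,000 (q = 2 of N = 6).
Log shortfalls: ln(9667/4000) = 0.8824; ln(9667/8000) = 0.1893.
W = 1.071700 / 6 = 0.1786.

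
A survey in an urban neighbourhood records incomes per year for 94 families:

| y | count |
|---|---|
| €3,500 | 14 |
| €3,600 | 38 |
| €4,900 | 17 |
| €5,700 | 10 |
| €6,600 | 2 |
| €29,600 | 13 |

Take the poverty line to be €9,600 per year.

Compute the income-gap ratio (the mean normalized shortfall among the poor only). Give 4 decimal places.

0.5637

Poor units: 14×€3,500, 38×€3,600, 17×€4,900, 10×€5,700, 2×€6,600 (q = 81 of N = 94).
Shortfall ratios (z−y)/z: 0.6354 (×14), 0.6250 (×38), 0.4896 (×17), 0.4062 (×10), 0.3125 (×2); sum = 45.656250.
I averages over the q = 81 poor units only: 45.656250 / 81 = 0.5637.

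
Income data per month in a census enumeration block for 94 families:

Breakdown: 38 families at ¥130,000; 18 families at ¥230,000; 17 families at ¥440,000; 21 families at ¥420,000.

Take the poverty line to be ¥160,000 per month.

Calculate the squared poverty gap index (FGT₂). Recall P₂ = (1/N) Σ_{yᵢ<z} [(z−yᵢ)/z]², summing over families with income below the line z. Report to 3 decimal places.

0.014

Poor units: 38×¥130,000 (q = 38 of N = 94).
Shortfall ratios: (160000−130000)/160000 = 0.1875 (×38).
Squared: 0.0352 (×38).
Sum = 1.335938; P₂ = 1.335938 / 94 = 0.014.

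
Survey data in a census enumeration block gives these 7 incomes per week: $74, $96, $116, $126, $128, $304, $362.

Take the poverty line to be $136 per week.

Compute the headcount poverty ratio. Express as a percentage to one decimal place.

5 of the 7 households have income below $136.
H = 5/7 = 71.4%.

71.4%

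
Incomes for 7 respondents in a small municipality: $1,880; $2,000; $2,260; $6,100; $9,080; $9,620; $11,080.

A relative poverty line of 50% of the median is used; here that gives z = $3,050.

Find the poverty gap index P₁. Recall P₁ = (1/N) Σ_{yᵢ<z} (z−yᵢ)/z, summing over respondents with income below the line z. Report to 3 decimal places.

Below z: $1,880, $2,000, $2,260 (q = 3 of N = 7).
Normalized shortfalls: (3050−1880)/3050 = 0.3836; (3050−2000)/3050 = 0.3443; (3050−2260)/3050 = 0.2590.
Σ = 0.986885. Dividing by the full population N = 7 gives P₁ = 0.141.

0.141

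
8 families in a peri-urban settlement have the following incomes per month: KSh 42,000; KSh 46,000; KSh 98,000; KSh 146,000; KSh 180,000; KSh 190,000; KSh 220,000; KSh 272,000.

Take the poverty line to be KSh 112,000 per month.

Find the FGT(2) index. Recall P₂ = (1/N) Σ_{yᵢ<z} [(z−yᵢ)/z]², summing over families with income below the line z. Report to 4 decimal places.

0.0942

Below the line: KSh 42,000, KSh 46,000, KSh 98,000 (q = 3 of N = 8).
Shortfall ratios: (112000−42000)/112000 = 0.6250; (112000−46000)/112000 = 0.5893; (112000−98000)/112000 = 0.1250.
Squared: 0.3906; 0.3473; 0.0156.
Sum = 0.753508; P₂ = 0.753508 / 8 = 0.0942.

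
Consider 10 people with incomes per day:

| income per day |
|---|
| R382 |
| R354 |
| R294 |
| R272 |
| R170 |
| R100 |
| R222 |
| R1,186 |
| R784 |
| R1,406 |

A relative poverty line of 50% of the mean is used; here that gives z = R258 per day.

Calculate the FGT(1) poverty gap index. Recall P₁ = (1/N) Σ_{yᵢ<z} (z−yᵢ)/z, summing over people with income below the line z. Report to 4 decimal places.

Below z: R100, R170, R222 (q = 3 of N = 10).
Relative gaps: (258−100)/258 = 0.6124; (258−170)/258 = 0.3411; (258−222)/258 = 0.1395.
Sum of shortfalls = 1.093023; P₁ averages over all N: 1.093023 / 10 = 0.1093.

0.1093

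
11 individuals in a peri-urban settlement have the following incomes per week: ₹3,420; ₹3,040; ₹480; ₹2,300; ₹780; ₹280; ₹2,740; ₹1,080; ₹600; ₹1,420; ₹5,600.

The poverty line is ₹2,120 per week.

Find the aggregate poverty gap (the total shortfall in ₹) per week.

₹8,080

Below z: ₹280, ₹480, ₹600, ₹780, ₹1,080, ₹1,420 (q = 6 of N = 11).
Individual gaps: 2120−280 = 1840; 2120−480 = 1640; 2120−600 = 1520; 2120−780 = 1340; 2120−1080 = 1040; 2120−1420 = 700.
Aggregate gap = ₹8,080.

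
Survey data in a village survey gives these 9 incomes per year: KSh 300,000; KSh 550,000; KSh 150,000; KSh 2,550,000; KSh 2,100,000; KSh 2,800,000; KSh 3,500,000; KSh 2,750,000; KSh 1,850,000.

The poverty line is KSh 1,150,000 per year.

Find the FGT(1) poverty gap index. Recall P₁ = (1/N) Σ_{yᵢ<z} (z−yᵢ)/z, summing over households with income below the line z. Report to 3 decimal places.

Below the line: KSh 150,000, KSh 300,000, KSh 550,000 (q = 3 of N = 9).
Normalized shortfalls: (1150000−150000)/1150000 = 0.8696; (1150000−300000)/1150000 = 0.7391; (1150000−550000)/1150000 = 0.5217.
Σ = 2.130435. Dividing by the full population N = 9 gives P₁ = 0.237.

0.237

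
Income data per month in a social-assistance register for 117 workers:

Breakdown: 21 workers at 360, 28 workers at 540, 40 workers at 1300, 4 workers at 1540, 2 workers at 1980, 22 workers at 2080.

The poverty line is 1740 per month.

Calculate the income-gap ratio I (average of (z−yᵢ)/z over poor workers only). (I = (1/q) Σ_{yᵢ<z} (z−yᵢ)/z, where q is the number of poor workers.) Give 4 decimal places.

Poor units: 21×360, 28×540, 40×1300, 4×1540 (q = 93 of N = 117).
Shortfall ratios (z−y)/z: 0.7931 (×21), 0.6897 (×28), 0.2529 (×40), 0.1149 (×4); sum = 46.540230.
I averages over the q = 93 poor units only: 46.540230 / 93 = 0.5004.

0.5004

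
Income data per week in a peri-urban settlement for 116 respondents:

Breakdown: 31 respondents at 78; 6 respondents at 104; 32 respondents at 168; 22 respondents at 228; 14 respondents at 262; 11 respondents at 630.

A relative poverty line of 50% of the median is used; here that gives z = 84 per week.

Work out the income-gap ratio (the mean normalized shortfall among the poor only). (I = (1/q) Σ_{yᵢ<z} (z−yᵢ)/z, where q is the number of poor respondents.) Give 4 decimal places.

Poor units: 31×78 (q = 31 of N = 116).
Shortfall ratios (z−y)/z: 0.0714 (×31); sum = 2.214286.
The income-gap ratio divides by q (the poor only): 2.214286 / 31 = 0.0714.

0.0714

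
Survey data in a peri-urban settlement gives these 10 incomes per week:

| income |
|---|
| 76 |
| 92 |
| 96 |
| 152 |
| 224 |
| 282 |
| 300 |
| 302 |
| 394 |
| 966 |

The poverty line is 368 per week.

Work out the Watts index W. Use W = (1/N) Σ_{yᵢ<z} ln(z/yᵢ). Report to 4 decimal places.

Incomes under z: 76, 92, 96, 152, 224, 282, 300, 302 (q = 8 of N = 10).
Log shortfalls: ln(368/76) = 1.5773; ln(368/92) = 1.3863; ln(368/96) = 1.3437; ln(368/152) = 0.8842; ln(368/224) = 0.4964; ln(368/282) = 0.2662; ln(368/300) = 0.2043; ln(368/302) = 0.1977.
W = 6.356150 / 10 = 0.6356.

0.6356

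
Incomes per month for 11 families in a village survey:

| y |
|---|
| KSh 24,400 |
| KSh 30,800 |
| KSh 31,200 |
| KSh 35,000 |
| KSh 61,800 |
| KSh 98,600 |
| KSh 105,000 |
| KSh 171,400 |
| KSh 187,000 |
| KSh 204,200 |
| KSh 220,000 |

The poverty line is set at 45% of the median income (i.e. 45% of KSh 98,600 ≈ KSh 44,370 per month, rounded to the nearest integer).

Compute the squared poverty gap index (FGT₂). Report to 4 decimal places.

0.0390

Incomes under z: KSh 24,400, KSh 30,800, KSh 31,200, KSh 35,000 (q = 4 of N = 11).
Normalized shortfalls: (44370−24400)/44370 = 0.4501; (44370−30800)/44370 = 0.3058; (44370−31200)/44370 = 0.2968; (44370−35000)/44370 = 0.2112.
Squared: 0.2026; 0.0935; 0.0881; 0.0446.
Sum = 0.428807; P₂ = 0.428807 / 11 = 0.0390.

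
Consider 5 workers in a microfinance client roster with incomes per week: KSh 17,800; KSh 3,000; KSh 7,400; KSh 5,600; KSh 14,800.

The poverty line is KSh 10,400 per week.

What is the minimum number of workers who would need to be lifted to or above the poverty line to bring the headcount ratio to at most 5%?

3

Currently q = 3 of N = 5 are below the line (H = 0.600).
A headcount ratio of at most 5% allows at most ⌊0.05 × 5⌋ = 0 poor workers.
So at least 3 − 0 = 3 must be lifted.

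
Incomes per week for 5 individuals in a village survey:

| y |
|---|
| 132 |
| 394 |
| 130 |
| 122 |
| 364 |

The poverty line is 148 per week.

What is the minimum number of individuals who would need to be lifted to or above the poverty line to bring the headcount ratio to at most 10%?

3

Currently q = 3 of N = 5 are below the line (H = 0.600).
A headcount ratio of at most 10% allows at most ⌊0.10 × 5⌋ = 0 poor individuals.
So at least 3 − 0 = 3 must be lifted.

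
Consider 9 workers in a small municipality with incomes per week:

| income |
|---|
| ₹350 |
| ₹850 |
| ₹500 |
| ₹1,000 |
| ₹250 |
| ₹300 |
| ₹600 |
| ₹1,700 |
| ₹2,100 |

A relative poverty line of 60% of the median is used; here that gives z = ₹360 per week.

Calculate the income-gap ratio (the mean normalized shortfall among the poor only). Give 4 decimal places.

Below the line: ₹250, ₹300, ₹350 (q = 3 of N = 9).
Shortfall ratios (z−y)/z: 0.3056, 0.1667, 0.0278; sum = 0.500000.
I averages over the q = 3 poor units only: 0.500000 / 3 = 0.1667.

0.1667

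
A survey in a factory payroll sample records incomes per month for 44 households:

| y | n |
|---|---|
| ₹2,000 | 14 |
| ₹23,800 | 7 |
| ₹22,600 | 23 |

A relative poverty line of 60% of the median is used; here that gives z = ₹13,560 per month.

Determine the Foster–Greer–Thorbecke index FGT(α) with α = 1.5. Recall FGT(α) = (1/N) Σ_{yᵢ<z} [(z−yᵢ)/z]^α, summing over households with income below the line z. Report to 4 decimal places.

0.2505

Poor units: 14×₹2,000 (q = 14 of N = 44).
Shortfall ratios: (13560−2000)/13560 = 0.8525 (×14).
Raised to α = 1.5: 0.78713 (×14).
Sum = 11.019839; FGT(1.5) = 11.019839 / 44 = 0.2505.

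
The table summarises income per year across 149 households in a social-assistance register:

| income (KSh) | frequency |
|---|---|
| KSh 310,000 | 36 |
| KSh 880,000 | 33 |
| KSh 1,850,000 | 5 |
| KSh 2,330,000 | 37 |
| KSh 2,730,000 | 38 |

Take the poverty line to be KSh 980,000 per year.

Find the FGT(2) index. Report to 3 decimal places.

0.115

Incomes under z: 36×KSh 310,000, 33×KSh 880,000 (q = 69 of N = 149).
Normalized shortfalls: (980000−310000)/980000 = 0.6837 (×36); (980000−880000)/980000 = 0.1020 (×33).
Squared: 0.4674 (×36); 0.0104 (×33).
Sum = 17.170346; P₂ = 17.170346 / 149 = 0.115.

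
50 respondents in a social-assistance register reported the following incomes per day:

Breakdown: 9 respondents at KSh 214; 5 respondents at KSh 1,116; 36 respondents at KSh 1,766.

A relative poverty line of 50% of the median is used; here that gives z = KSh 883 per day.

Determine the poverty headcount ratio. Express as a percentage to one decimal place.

18.0%

9 of the 50 respondents have income below KSh 883.
H = 9/50 = 18.0%.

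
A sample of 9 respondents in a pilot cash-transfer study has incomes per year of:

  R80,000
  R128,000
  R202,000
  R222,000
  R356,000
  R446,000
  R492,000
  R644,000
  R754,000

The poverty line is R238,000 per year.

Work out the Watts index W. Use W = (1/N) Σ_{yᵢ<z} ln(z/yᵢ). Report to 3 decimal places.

Poor units: R80,000, R128,000, R202,000, R222,000 (q = 4 of N = 9).
Log shortfalls: ln(238000/80000) = 1.0902; ln(238000/128000) = 0.6202; ln(238000/202000) = 0.1640; ln(238000/222000) = 0.0696.
W = 1.944081 / 9 = 0.216.

0.216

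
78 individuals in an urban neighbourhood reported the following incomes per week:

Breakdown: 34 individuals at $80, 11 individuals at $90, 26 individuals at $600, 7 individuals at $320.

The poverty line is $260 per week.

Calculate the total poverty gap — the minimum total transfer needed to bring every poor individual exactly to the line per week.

$7,990

Below the line: 34×$80, 11×$90 (q = 45 of N = 78).
Individual gaps: 34×(260−80) = 6120; 11×(260−90) = 1870.
Aggregate gap = $7,990.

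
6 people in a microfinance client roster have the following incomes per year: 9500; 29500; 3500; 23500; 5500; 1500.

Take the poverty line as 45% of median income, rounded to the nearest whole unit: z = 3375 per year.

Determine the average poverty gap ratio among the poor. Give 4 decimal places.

0.5556

Below z: 1500 (q = 1 of N = 6).
Relative gaps: 0.5556; sum = 0.555556.
I averages over the q = 1 poor units only: 0.555556 / 1 = 0.5556.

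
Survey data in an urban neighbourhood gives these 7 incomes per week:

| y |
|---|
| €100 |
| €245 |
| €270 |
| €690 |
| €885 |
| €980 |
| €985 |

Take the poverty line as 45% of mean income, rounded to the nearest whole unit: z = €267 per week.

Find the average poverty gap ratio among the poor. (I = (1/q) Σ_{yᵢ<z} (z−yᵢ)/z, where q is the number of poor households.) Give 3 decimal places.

Below the line: €100, €245 (q = 2 of N = 7).
Relative gaps: 0.6255, 0.0824; sum = 0.707865.
The income-gap ratio divides by q (the poor only): 0.707865 / 2 = 0.354.

0.354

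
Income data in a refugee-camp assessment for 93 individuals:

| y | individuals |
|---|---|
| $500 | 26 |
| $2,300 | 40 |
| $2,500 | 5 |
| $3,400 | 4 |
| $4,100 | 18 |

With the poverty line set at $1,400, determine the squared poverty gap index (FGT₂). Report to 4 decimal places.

0.1155

Incomes under z: 26×$500 (q = 26 of N = 93).
Relative gaps: (1400−500)/1400 = 0.6429 (×26).
Squared: 0.4133 (×26).
Sum = 10.744898; P₂ = 10.744898 / 93 = 0.1155.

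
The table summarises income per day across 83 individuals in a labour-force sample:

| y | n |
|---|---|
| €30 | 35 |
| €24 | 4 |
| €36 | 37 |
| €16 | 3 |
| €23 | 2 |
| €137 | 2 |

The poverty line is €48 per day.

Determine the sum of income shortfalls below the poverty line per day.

Below the line: 3×€16, 2×€23, 4×€24, 35×€30, 37×€36 (q = 81 of N = 83).
Individual gaps: 3×(48−16) = 96; 2×(48−23) = 50; 4×(48−24) = 96; 35×(48−30) = 630; 37×(48−36) = 444.
Aggregate gap = €1,316.

€1,316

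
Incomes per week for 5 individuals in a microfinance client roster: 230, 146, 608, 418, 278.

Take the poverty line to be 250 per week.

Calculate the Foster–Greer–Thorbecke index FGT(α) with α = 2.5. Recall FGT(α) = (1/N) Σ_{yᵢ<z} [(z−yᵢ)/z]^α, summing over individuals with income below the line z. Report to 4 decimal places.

0.0227

Incomes under z: 146, 230 (q = 2 of N = 5).
Relative gaps: (250−146)/250 = 0.4160; (250−230)/250 = 0.0800.
Raised to α = 2.5: 0.11162; 0.00181.
Sum = 0.113428; FGT(2.5) = 0.113428 / 5 = 0.0227.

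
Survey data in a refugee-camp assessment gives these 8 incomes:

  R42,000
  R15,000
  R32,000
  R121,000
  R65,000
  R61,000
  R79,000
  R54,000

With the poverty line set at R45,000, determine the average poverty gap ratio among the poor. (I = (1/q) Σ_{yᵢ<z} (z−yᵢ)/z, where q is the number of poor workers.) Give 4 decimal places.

0.3407

Below the line: R15,000, R32,000, R42,000 (q = 3 of N = 8).
Relative gaps: 0.6667, 0.2889, 0.0667; sum = 1.022222.
The income-gap ratio divides by q (the poor only): 1.022222 / 3 = 0.3407.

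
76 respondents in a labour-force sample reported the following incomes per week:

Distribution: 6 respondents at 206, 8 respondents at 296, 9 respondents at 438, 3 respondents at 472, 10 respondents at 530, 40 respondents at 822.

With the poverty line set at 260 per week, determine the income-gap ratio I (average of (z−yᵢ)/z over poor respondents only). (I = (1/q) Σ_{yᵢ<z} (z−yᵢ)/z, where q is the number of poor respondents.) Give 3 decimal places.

Below the line: 6×206 (q = 6 of N = 76).
Shortfall ratios (z−y)/z: 0.2077 (×6); sum = 1.246154.
I averages over the q = 6 poor units only: 1.246154 / 6 = 0.208.

0.208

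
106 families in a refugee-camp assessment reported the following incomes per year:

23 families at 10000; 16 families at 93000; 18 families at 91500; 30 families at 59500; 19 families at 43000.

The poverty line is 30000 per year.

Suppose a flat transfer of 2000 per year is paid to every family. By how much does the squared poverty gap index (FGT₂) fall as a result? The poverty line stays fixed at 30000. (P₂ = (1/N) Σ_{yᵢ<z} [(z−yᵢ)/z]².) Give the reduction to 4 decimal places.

Before: below the line — 23×10000; squared poverty gap index (FGT₂) = 0.096436.
After the 2000 transfer: below the line — 23×12000; squared poverty gap index (FGT₂) = 0.078113.
Reduction = 0.096436 − 0.078113 = 0.0183.

0.0183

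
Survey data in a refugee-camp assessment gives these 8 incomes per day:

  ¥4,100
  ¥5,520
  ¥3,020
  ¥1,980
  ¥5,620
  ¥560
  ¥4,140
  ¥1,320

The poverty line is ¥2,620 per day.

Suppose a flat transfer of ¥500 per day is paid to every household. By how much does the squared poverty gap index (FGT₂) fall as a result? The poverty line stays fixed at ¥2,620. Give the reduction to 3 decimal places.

0.059

Before: below the line — ¥560, ¥1,320, ¥1,980; squared poverty gap index (FGT₂) = 0.11551.
After the ¥500 transfer: below the line — ¥1,060, ¥1,820, ¥2,480; squared poverty gap index (FGT₂) = 0.05633.
Reduction = 0.11551 − 0.05633 = 0.059.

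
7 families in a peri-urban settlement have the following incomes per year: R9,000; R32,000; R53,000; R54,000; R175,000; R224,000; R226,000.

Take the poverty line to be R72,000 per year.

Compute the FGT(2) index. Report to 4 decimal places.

Incomes under z: R9,000, R32,000, R53,000, R54,000 (q = 4 of N = 7).
Shortfall ratios: (72000−9000)/72000 = 0.8750; (72000−32000)/72000 = 0.5556; (72000−53000)/72000 = 0.2639; (72000−54000)/72000 = 0.2500.
Squared: 0.7656; 0.3086; 0.0696; 0.0625.
Sum = 1.206404; P₂ = 1.206404 / 7 = 0.1723.

0.1723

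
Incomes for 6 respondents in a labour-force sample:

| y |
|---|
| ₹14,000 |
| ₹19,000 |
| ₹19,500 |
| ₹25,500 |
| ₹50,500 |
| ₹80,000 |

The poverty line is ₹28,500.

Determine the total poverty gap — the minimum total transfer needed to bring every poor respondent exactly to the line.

Incomes under z: ₹14,000, ₹19,000, ₹19,500, ₹25,500 (q = 4 of N = 6).
Individual gaps: 28500−14000 = 14500; 28500−19000 = 9500; 28500−19500 = 9000; 28500−25500 = 3000.
Aggregate gap = ₹36,000.

₹36,000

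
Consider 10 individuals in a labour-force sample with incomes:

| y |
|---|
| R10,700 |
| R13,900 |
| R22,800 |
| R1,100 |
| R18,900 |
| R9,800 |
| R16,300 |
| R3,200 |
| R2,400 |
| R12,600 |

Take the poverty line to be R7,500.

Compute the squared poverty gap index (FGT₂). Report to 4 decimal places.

Below the line: R1,100, R2,400, R3,200 (q = 3 of N = 10).
Normalized shortfalls: (7500−1100)/7500 = 0.8533; (7500−2400)/7500 = 0.6800; (7500−3200)/7500 = 0.5733.
Squared: 0.7282; 0.4624; 0.3287.
Sum = 1.519289; P₂ = 1.519289 / 10 = 0.1519.

0.1519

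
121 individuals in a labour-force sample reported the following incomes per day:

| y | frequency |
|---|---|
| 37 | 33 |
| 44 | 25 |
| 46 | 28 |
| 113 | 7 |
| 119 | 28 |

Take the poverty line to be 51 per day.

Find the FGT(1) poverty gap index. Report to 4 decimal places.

0.1259

Below z: 33×37, 25×44, 28×46 (q = 86 of N = 121).
Shortfall ratios: (51−37)/51 = 0.2745 (×33); (51−44)/51 = 0.1373 (×25); (51−46)/51 = 0.0980 (×28).
Sum of shortfalls = 15.235294; P₁ averages over all N: 15.235294 / 121 = 0.1259.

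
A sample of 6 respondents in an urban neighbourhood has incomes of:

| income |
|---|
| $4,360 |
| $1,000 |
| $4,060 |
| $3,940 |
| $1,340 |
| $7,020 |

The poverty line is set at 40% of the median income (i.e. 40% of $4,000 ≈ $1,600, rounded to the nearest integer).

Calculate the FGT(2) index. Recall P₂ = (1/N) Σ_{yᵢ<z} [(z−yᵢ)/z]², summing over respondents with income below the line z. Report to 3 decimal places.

0.028

Poor units: $1,000, $1,340 (q = 2 of N = 6).
Relative gaps: (1600−1000)/1600 = 0.3750; (1600−1340)/1600 = 0.1625.
Squared: 0.1406; 0.0264.
Sum = 0.167031; P₂ = 0.167031 / 6 = 0.028.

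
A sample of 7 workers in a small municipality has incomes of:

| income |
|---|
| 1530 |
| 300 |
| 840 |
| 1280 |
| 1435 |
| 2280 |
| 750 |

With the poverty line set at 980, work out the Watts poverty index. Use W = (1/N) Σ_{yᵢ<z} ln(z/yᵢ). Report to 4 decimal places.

0.2293

Below z: 300, 750, 840 (q = 3 of N = 7).
ln(z/y) terms: ln(980/300) = 1.1838; ln(980/750) = 0.2675; ln(980/840) = 0.1542.
W = 1.605400 / 7 = 0.2293.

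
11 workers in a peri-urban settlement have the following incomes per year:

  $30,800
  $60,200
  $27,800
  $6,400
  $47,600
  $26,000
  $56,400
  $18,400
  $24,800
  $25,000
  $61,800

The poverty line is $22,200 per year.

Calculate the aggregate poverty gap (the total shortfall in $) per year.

$19,600

Below the line: $6,400, $18,400 (q = 2 of N = 11).
Individual gaps: 22200−6400 = 15800; 22200−18400 = 3800.
Aggregate gap = $19,600.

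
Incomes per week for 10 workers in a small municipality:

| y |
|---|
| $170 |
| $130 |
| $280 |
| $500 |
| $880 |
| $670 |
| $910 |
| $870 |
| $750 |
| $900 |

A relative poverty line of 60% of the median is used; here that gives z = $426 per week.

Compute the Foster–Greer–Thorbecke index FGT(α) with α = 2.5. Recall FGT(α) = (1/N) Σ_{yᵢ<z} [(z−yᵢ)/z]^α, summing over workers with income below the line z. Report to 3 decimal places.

0.075

Incomes under z: $130, $170, $280 (q = 3 of N = 10).
Normalized shortfalls: (426−130)/426 = 0.6948; (426−170)/426 = 0.6009; (426−280)/426 = 0.3427.
Raised to α = 2.5: 0.40244; 0.27995; 0.06876.
Sum = 0.751154; FGT(2.5) = 0.751154 / 10 = 0.075.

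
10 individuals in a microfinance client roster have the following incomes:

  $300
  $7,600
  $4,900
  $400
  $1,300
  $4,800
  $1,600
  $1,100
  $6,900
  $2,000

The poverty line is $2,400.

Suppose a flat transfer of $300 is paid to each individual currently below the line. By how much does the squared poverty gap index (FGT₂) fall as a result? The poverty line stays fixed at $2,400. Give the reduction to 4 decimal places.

Before: below the line — $300, $400, $1,100, $1,300, $1,600, $2,000; squared poverty gap index (FGT₂) = 0.210243.
After the $300 transfer: below the line — $600, $700, $1,400, $1,600, $1,900, $2,300; squared poverty gap index (FGT₂) = 0.139410.
Reduction = 0.210243 − 0.139410 = 0.0708.

0.0708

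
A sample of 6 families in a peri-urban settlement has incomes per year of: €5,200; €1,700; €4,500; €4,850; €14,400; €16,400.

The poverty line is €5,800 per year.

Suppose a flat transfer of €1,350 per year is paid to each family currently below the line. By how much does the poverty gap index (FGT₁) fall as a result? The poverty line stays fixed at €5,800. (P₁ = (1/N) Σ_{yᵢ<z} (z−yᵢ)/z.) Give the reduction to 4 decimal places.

0.1207

Before: below the line — €1,700, €4,500, €4,850, €5,200; poverty gap index (FGT₁) = 0.199713.
After the €1,350 transfer: below the line — €3,050; poverty gap index (FGT₁) = 0.079023.
Reduction = 0.199713 − 0.079023 = 0.1207.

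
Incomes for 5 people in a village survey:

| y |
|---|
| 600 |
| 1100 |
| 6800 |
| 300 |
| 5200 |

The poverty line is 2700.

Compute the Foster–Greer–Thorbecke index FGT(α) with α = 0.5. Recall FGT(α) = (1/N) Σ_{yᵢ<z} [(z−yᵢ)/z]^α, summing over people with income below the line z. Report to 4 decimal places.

0.5189

Below z: 300, 600, 1100 (q = 3 of N = 5).
Normalized shortfalls: (2700−300)/2700 = 0.8889; (2700−600)/2700 = 0.7778; (2700−1100)/2700 = 0.5926.
Raised to α = 0.5: 0.94281; 0.88192; 0.76980.
Sum = 2.594527; FGT(0.5) = 2.594527 / 5 = 0.5189.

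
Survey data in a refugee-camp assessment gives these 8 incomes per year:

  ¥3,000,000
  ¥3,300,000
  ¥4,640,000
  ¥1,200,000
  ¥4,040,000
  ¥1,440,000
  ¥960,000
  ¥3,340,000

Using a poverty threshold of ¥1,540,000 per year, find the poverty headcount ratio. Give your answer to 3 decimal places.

0.375

3 of the 8 respondents have income below ¥1,540,000.
H = 3/8 = 0.375.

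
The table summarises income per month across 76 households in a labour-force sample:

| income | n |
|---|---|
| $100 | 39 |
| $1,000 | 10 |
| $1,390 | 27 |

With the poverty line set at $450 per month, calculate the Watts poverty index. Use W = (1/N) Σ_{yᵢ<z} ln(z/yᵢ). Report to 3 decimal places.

Below the line: 39×$100 (q = 39 of N = 76).
Log gaps: ln(450/100) = 1.5041 (×39).
W = 58.659018 / 76 = 0.772.

0.772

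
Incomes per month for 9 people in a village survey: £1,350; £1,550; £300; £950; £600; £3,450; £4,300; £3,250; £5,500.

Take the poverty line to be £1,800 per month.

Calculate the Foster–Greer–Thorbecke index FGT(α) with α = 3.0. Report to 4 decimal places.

Incomes under z: £300, £600, £950, £1,350, £1,550 (q = 5 of N = 9).
Normalized shortfalls: (1800−300)/1800 = 0.8333; (1800−600)/1800 = 0.6667; (1800−950)/1800 = 0.4722; (1800−1350)/1800 = 0.2500; (1800−1550)/1800 = 0.1389.
Raised to α = 3.0: 0.57870; 0.29630; 0.10530; 0.01562; 0.00268.
Sum = 0.998607; FGT(3.0) = 0.998607 / 9 = 0.1110.

0.1110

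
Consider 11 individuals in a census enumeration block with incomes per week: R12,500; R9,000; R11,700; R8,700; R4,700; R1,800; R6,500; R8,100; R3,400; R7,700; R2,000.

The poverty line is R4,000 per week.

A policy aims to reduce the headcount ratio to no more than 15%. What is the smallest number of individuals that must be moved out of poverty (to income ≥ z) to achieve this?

3 of the 11 individuals are poor, so H = 3/11 = 0.273.
A headcount ratio of at most 15% allows at most ⌊0.15 × 11⌋ = 1 poor individuals.
So at least 3 − 1 = 2 must be lifted.

2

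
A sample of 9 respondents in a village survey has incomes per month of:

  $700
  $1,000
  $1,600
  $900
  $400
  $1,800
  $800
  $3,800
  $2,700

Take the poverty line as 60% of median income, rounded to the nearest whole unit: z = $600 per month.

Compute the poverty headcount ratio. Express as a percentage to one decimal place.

11.1%

1 of the 9 respondents have income below $600.
H = 1/9 = 11.1%.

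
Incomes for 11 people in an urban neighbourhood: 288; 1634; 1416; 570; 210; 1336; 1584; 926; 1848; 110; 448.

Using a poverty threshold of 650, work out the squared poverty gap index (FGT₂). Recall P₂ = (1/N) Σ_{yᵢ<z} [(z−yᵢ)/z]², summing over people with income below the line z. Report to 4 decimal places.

Below the line: 110, 210, 288, 448, 570 (q = 5 of N = 11).
Shortfall ratios: (650−110)/650 = 0.8308; (650−210)/650 = 0.6769; (650−288)/650 = 0.5569; (650−448)/650 = 0.3108; (650−570)/650 = 0.1231.
Squared: 0.6902; 0.4582; 0.3102; 0.0966; 0.0151.
Sum = 1.570291; P₂ = 1.570291 / 11 = 0.1428.

0.1428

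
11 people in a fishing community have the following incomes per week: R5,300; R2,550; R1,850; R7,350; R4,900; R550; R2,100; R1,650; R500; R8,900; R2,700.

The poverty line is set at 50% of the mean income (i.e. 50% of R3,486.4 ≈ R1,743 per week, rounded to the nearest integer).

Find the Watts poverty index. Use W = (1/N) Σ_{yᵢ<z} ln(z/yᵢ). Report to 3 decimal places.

0.223

Poor units: R500, R550, R1,650 (q = 3 of N = 11).
Log gaps: ln(1743/500) = 1.2488; ln(1743/550) = 1.1534; ln(1743/1650) = 0.0548.
W = 2.457032 / 11 = 0.223.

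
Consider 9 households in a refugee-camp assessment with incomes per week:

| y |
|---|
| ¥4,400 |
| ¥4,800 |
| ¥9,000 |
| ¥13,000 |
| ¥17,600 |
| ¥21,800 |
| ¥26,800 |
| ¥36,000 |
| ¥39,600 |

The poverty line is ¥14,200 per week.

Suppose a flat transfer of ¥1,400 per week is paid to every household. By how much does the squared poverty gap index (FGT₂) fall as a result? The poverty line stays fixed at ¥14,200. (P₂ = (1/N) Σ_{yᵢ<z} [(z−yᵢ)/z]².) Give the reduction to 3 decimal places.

Before: below the line — ¥4,400, ¥4,800, ¥9,000, ¥13,000; squared poverty gap index (FGT₂) = 0.11730.
After the ¥1,400 transfer: below the line — ¥5,800, ¥6,200, ¥10,400; squared poverty gap index (FGT₂) = 0.08210.
Reduction = 0.11730 − 0.08210 = 0.035.

0.035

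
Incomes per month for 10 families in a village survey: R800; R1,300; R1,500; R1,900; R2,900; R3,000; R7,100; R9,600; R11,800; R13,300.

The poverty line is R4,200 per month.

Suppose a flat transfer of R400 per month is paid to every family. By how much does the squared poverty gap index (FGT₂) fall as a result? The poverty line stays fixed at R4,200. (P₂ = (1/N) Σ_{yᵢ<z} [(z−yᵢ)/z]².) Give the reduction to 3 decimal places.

Before: below the line — R800, R1,300, R1,500, R1,900, R2,900, R3,000; squared poverty gap index (FGT₂) = 0.20227.
After the R400 transfer: below the line — R1,200, R1,700, R1,900, R2,300, R3,300, R3,400; squared poverty gap index (FGT₂) = 0.14512.
Reduction = 0.20227 − 0.14512 = 0.057.

0.057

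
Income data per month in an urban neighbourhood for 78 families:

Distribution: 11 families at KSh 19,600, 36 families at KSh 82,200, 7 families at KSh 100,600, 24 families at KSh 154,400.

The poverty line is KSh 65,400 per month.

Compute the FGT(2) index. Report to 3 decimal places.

0.069

Incomes under z: 11×KSh 19,600 (q = 11 of N = 78).
Relative gaps: (65400−19600)/65400 = 0.7003 (×11).
Squared: 0.4904 (×11).
Sum = 5.394711; P₂ = 5.394711 / 78 = 0.069.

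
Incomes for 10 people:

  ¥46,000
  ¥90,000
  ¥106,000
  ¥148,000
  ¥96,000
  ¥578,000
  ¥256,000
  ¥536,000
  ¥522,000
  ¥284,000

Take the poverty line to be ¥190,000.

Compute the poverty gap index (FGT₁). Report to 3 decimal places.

0.244

Below z: ¥46,000, ¥90,000, ¥96,000, ¥106,000, ¥148,000 (q = 5 of N = 10).
Relative gaps: (190000−46000)/190000 = 0.7579; (190000−90000)/190000 = 0.5263; (190000−96000)/190000 = 0.4947; (190000−106000)/190000 = 0.4421; (190000−148000)/190000 = 0.2211.
Σ = 2.442105. Dividing by the full population N = 10 gives P₁ = 0.244.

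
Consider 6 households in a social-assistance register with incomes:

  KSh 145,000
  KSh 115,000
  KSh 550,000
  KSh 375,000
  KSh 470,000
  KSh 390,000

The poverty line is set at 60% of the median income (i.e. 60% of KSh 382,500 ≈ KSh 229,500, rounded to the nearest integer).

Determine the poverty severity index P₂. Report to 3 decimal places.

0.064

Incomes under z: KSh 115,000, KSh 145,000 (q = 2 of N = 6).
Shortfall ratios: (229500−115000)/229500 = 0.4989; (229500−145000)/229500 = 0.3682.
Squared: 0.2489; 0.1356.
Sum = 0.384477; P₂ = 0.384477 / 6 = 0.064.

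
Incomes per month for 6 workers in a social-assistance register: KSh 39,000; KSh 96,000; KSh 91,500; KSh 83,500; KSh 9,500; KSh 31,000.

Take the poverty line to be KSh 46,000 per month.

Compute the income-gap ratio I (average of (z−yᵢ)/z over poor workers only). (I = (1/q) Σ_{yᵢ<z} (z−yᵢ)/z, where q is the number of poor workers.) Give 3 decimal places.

0.424

Below z: KSh 9,500, KSh 31,000, KSh 39,000 (q = 3 of N = 6).
Shortfall ratios (z−y)/z: 0.7935, 0.3261, 0.1522; sum = 1.271739.
The income-gap ratio divides by q (the poor only): 1.271739 / 3 = 0.424.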